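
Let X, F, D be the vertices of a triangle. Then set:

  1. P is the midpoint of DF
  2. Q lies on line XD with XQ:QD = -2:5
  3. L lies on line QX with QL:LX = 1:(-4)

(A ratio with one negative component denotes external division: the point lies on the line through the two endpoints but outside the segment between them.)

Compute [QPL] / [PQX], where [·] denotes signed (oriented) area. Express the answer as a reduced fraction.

Set X = (0, 0), F = (1, 0), D = (0, 1); any affine frame gives the same invariant.
1. P is the midpoint of DF ⇒ P = (1/2, 1/2)
2. Q lies on line XD with XQ:QD = -2:5 ⇒ Q = (0, -2/3)
3. L lies on line QX with QL:LX = 1:(-4) ⇒ L = (0, -8/9)
2·[QPL] = -1/9, 2·[PQX] = -1/3
[QPL]:[PQX] = -1/9:-1/3 = 1/3

[QPL]:[PQX] = 1/3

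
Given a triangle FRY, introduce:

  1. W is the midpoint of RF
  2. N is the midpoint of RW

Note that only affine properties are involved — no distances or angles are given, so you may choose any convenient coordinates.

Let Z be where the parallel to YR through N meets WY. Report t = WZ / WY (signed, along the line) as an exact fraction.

t = 1/2

Work in coordinates with F = (0, 0), R = (1, 0), Y = (0, 1).
1. W is the midpoint of RF ⇒ W = (1/2, 0)
2. N is the midpoint of RW ⇒ N = (3/4, 0)
through N parallel to YR: direction (1, -1); meets WY at Z = (1/4, 1/2)
Z = W + t·(Y−W) with t = 1/2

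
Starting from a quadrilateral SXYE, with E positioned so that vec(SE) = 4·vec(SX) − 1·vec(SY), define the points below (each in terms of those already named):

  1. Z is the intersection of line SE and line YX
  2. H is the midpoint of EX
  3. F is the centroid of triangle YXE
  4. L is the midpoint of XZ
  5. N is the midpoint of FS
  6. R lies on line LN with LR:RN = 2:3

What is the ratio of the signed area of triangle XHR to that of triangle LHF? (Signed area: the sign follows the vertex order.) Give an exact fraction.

[XHR]:[LHF] = -12/35

Set S = (0, 0), X = (1, 0), Y = (0, 1), E = (4, -1); any affine frame gives the same invariant.
1. Z is the intersection of line SE and line YX ⇒ Z = (4/3, -1/3)
2. H is the midpoint of EX ⇒ H = (5/2, -1/2)
3. F is the centroid of triangle YXE ⇒ F = (5/3, 0)
4. L is the midpoint of XZ ⇒ L = (7/6, -1/6)
5. N is the midpoint of FS ⇒ N = (5/6, 0)
6. R lies on line LN with LR:RN = 2:3 ⇒ R = (31/30, -1/10)
2·[XHR] = -2/15, 2·[LHF] = 7/18
[XHR]:[LHF] = -2/15:7/18 = -12/35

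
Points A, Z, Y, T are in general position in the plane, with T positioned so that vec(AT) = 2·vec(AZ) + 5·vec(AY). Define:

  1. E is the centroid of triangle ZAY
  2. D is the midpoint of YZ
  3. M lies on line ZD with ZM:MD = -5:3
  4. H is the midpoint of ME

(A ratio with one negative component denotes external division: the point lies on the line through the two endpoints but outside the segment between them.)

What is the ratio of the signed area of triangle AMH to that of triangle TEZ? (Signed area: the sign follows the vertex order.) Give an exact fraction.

Work in coordinates with A = (0, 0), Z = (1, 0), Y = (0, 1), T = (2, 5).
1. E is the centroid of triangle ZAY ⇒ E = (1/3, 1/3)
2. D is the midpoint of YZ ⇒ D = (1/2, 1/2)
3. M lies on line ZD with ZM:MD = -5:3 ⇒ M = (-1/4, 5/4)
4. H is the midpoint of ME ⇒ H = (1/24, 19/24)
2·[AMH] = -1/4, 2·[TEZ] = 11/3
[AMH]:[TEZ] = -1/4:11/3 = -3/44

[AMH]:[TEZ] = -3/44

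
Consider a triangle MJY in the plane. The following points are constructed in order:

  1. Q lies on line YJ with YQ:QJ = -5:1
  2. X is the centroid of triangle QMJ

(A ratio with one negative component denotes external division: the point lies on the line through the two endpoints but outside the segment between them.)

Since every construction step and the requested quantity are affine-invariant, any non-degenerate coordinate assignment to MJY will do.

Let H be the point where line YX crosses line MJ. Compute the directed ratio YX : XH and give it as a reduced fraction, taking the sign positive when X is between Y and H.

Choose coordinates M = (0, 0), J = (1, 0), Y = (0, 1).
1. Q lies on line YJ with YQ:QJ = -5:1 ⇒ Q = (5/4, -1/4)
2. X is the centroid of triangle QMJ ⇒ X = (3/4, -1/12)
line YX meets MJ at H = (9/13, 0)
X = Y + t·(H−Y) with t = 13/12, so YX:XH = 13/12:-1/12

YX:XH = -13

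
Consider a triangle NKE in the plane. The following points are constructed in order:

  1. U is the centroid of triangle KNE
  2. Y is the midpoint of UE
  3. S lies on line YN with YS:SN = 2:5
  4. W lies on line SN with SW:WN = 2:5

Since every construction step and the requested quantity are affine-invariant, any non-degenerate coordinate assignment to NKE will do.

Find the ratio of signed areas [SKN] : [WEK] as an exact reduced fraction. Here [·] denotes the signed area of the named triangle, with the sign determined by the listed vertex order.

Choose coordinates N = (0, 0), K = (1, 0), E = (0, 1).
1. U is the centroid of triangle KNE ⇒ U = (1/3, 1/3)
2. Y is the midpoint of UE ⇒ Y = (1/6, 2/3)
3. S lies on line YN with YS:SN = 2:5 ⇒ S = (5/42, 10/21)
4. W lies on line SN with SW:WN = 2:5 ⇒ W = (25/294, 50/147)
2·[SKN] = -10/21, 2·[WEK] = -169/294
[SKN]:[WEK] = -10/21:-169/294 = 140/169

[SKN]:[WEK] = 140/169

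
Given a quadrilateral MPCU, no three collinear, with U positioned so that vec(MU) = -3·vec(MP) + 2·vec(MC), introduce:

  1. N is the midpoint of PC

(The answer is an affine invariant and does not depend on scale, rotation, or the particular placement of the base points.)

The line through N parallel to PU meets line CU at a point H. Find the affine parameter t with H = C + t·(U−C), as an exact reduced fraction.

Assign M = (0, 0), P = (1, 0), C = (0, 1), U = (-3, 2) — the answer is frame-independent, so this choice is without loss of generality.
1. N is the midpoint of PC ⇒ N = (1/2, 1/2)
through N parallel to PU: direction (-4, 2); meets CU at H = (-3/2, 3/2)
H = C + t·(U−C) with t = 1/2

t = 1/2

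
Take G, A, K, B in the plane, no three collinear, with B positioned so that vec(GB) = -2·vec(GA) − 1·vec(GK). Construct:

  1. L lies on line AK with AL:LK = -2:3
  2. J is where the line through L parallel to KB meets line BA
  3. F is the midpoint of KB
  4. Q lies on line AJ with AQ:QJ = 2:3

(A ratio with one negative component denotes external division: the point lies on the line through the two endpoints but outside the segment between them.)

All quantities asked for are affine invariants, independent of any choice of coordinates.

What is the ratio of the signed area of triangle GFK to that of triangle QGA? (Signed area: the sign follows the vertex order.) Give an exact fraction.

Work in coordinates with G = (0, 0), A = (1, 0), K = (0, 1), B = (-2, -1).
1. L lies on line AK with AL:LK = -2:3 ⇒ L = (3, -2)
2. J is where the line through L parallel to KB meets line BA ⇒ J = (7, 2)
3. F is the midpoint of KB ⇒ F = (-1, 0)
4. Q lies on line AJ with AQ:QJ = 2:3 ⇒ Q = (17/5, 4/5)
2·[GFK] = -1, 2·[QGA] = 4/5
[GFK]:[QGA] = -1:4/5 = -5/4

[GFK]:[QGA] = -5/4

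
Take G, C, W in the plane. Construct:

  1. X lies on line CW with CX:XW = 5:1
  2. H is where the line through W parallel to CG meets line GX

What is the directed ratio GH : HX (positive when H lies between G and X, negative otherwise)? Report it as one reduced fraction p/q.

GH:HX = -6

Assign G = (0, 0), C = (1, 0), W = (0, 1) — the answer is frame-independent, so this choice is without loss of generality.
1. X lies on line CW with CX:XW = 5:1 ⇒ X = (1/6, 5/6)
2. H is where the line through W parallel to CG meets line GX ⇒ H = (1/5, 1)
H = G + t·(X−G) with t = 6/5, so GH:HX = t:(1−t) = 6/5:-1/5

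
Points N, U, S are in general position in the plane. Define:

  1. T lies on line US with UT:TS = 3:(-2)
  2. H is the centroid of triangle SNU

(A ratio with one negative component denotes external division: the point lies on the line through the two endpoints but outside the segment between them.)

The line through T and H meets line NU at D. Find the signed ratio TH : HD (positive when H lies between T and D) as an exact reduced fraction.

Assign N = (0, 0), U = (1, 0), S = (0, 1) — the answer is frame-independent, so this choice is without loss of generality.
1. T lies on line US with UT:TS = 3:(-2) ⇒ T = (-2, 3)
2. H is the centroid of triangle SNU ⇒ H = (1/3, 1/3)
line TH meets NU at D = (5/8, 0)
H = T + t·(D−T) with t = 8/9, so TH:HD = 8/9:1/9

TH:HD = 8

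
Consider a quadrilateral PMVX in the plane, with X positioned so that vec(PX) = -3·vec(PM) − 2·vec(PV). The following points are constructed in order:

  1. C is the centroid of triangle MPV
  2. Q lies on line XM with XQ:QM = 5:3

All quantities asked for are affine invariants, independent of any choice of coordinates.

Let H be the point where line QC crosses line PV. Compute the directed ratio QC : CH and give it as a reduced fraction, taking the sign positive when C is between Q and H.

QC:CH = -5/2

Choose coordinates P = (0, 0), M = (1, 0), V = (0, 1), X = (-3, -2).
1. C is the centroid of triangle MPV ⇒ C = (1/3, 1/3)
2. Q lies on line XM with XQ:QM = 5:3 ⇒ Q = (-1/2, -3/4)
line QC meets PV at H = (0, -1/10)
C = Q + t·(H−Q) with t = 5/3, so QC:CH = 5/3:-2/3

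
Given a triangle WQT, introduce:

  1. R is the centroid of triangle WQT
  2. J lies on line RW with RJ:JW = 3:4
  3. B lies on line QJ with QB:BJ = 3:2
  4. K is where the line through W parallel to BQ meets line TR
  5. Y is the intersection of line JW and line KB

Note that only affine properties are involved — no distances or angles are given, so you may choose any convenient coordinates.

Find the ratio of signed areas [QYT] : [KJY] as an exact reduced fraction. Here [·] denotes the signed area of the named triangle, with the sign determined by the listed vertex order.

Work in coordinates with W = (0, 0), Q = (1, 0), T = (0, 1).
1. R is the centroid of triangle WQT ⇒ R = (1/3, 1/3)
2. J lies on line RW with RJ:JW = 3:4 ⇒ J = (4/21, 4/21)
3. B lies on line QJ with QB:BJ = 3:2 ⇒ B = (18/35, 4/35)
4. K is where the line through W parallel to BQ meets line TR ⇒ K = (17/30, -2/15)
5. Y is the intersection of line JW and line KB ⇒ Y = (4/9, 4/9)
2·[QYT] = -1/9, 2·[KJY] = -8/45
[QYT]:[KJY] = -1/9:-8/45 = 5/8

[QYT]:[KJY] = 5/8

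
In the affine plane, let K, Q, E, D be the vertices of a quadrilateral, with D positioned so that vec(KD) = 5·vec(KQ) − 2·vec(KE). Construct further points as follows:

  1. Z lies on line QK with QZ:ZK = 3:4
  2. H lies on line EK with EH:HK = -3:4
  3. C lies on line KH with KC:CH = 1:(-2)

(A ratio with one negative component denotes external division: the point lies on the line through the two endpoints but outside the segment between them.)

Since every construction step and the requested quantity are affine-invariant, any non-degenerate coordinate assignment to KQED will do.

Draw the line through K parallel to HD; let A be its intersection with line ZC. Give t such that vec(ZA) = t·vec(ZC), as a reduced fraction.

Assign K = (0, 0), Q = (1, 0), E = (0, 1), D = (5, -2) — the answer is frame-independent, so this choice is without loss of generality.
1. Z lies on line QK with QZ:ZK = 3:4 ⇒ Z = (4/7, 0)
2. H lies on line EK with EH:HK = -3:4 ⇒ H = (0, 4)
3. C lies on line KH with KC:CH = 1:(-2) ⇒ C = (0, -4)
through K parallel to HD: direction (5, -6); meets ZC at A = (20/41, -24/41)
A = Z + t·(C−Z) with t = 6/41

t = 6/41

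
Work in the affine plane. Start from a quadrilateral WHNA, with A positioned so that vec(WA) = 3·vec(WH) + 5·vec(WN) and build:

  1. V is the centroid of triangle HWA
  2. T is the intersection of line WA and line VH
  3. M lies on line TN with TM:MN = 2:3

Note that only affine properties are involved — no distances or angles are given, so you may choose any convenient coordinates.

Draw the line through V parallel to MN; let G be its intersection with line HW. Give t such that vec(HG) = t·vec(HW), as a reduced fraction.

Work in coordinates with W = (0, 0), H = (1, 0), N = (0, 1), A = (3, 5).
1. V is the centroid of triangle HWA ⇒ V = (4/3, 5/3)
2. T is the intersection of line WA and line VH ⇒ T = (3/2, 5/2)
3. M lies on line TN with TM:MN = 2:3 ⇒ M = (9/10, 19/10)
through V parallel to MN: direction (-9/10, -9/10); meets HW at G = (-1/3, 0)
G = H + t·(W−H) with t = 4/3

t = 4/3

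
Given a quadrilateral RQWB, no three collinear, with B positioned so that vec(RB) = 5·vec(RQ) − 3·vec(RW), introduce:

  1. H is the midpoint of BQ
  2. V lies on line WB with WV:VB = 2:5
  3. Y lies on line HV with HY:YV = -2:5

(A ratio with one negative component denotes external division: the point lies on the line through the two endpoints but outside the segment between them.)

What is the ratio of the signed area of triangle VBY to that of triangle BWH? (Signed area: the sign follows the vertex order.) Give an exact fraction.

Choose coordinates R = (0, 0), Q = (1, 0), W = (0, 1), B = (5, -3).
1. H is the midpoint of BQ ⇒ H = (3, -3/2)
2. V lies on line WB with WV:VB = 2:5 ⇒ V = (10/7, -1/7)
3. Y lies on line HV with HY:YV = -2:5 ⇒ Y = (85/21, -101/42)
2·[VBY] = -25/42, 2·[BWH] = 1/2
[VBY]:[BWH] = -25/42:1/2 = -25/21

[VBY]:[BWH] = -25/21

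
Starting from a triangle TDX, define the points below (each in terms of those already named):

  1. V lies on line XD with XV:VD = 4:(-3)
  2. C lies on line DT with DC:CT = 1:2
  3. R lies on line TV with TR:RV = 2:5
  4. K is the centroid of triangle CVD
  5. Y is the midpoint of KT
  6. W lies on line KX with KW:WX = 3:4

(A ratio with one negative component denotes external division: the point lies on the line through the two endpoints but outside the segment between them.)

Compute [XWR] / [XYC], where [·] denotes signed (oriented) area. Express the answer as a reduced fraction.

[XWR]:[XYC] = -88/7

Choose coordinates T = (0, 0), D = (1, 0), X = (0, 1).
1. V lies on line XD with XV:VD = 4:(-3) ⇒ V = (4, -3)
2. C lies on line DT with DC:CT = 1:2 ⇒ C = (2/3, 0)
3. R lies on line TV with TR:RV = 2:5 ⇒ R = (8/7, -6/7)
4. K is the centroid of triangle CVD ⇒ K = (17/9, -1)
5. Y is the midpoint of KT ⇒ Y = (17/18, -1/2)
6. W lies on line KX with KW:WX = 3:4 ⇒ W = (68/63, -1/7)
2·[XWR] = -44/63, 2·[XYC] = 1/18
[XWR]:[XYC] = -44/63:1/18 = -88/7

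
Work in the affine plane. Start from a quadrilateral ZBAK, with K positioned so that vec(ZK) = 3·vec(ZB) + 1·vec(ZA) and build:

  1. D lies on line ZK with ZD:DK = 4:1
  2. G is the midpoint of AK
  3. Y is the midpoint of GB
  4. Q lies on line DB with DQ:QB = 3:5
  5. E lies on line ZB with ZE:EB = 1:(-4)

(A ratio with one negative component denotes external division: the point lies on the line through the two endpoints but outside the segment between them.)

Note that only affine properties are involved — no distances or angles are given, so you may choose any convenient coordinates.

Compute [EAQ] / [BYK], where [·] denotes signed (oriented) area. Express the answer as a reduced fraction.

[EAQ]:[BYK] = 49/18

Set Z = (0, 0), B = (1, 0), A = (0, 1), K = (3, 1); any affine frame gives the same invariant.
1. D lies on line ZK with ZD:DK = 4:1 ⇒ D = (12/5, 4/5)
2. G is the midpoint of AK ⇒ G = (3/2, 1)
3. Y is the midpoint of GB ⇒ Y = (5/4, 1/2)
4. Q lies on line DB with DQ:QB = 3:5 ⇒ Q = (15/8, 1/2)
5. E lies on line ZB with ZE:EB = 1:(-4) ⇒ E = (-1/3, 0)
2·[EAQ] = -49/24, 2·[BYK] = -3/4
[EAQ]:[BYK] = -49/24:-3/4 = 49/18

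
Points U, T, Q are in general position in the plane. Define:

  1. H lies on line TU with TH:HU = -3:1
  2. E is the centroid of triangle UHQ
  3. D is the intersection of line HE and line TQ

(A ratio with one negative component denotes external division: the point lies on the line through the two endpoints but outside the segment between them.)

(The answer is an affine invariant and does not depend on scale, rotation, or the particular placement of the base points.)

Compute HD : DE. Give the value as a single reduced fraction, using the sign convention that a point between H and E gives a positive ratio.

Choose coordinates U = (0, 0), T = (1, 0), Q = (0, 1).
1. H lies on line TU with TH:HU = -3:1 ⇒ H = (-1/2, 0)
2. E is the centroid of triangle UHQ ⇒ E = (-1/6, 1/3)
3. D is the intersection of line HE and line TQ ⇒ D = (1/4, 3/4)
D = H + t·(E−H) with t = 9/4, so HD:DE = t:(1−t) = 9/4:-5/4

HD:DE = -9/5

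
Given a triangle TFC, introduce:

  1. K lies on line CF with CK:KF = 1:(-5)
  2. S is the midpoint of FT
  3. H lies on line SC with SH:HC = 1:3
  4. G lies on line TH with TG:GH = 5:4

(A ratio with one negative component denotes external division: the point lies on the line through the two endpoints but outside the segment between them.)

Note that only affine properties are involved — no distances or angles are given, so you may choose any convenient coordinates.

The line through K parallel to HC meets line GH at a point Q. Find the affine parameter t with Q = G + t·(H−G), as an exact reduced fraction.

t = 7/16

Work in coordinates with T = (0, 0), F = (1, 0), C = (0, 1).
1. K lies on line CF with CK:KF = 1:(-5) ⇒ K = (-1/4, 5/4)
2. S is the midpoint of FT ⇒ S = (1/2, 0)
3. H lies on line SC with SH:HC = 1:3 ⇒ H = (3/8, 1/4)
4. G lies on line TH with TG:GH = 5:4 ⇒ G = (5/24, 5/36)
through K parallel to HC: direction (-3/8, 3/4); meets GH at Q = (9/32, 3/16)
Q = G + t·(H−G) with t = 7/16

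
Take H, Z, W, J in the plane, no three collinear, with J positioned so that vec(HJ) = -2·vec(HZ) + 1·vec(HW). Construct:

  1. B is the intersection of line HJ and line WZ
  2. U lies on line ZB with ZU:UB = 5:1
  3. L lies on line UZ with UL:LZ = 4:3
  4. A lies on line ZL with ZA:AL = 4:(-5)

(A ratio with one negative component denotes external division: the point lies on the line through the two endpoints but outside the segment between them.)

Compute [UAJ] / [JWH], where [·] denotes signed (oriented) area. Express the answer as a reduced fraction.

Set H = (0, 0), Z = (1, 0), W = (0, 1), J = (-2, 1); any affine frame gives the same invariant.
1. B is the intersection of line HJ and line WZ ⇒ B = (2, -1)
2. U lies on line ZB with ZU:UB = 5:1 ⇒ U = (11/6, -5/6)
3. L lies on line UZ with UL:LZ = 4:3 ⇒ L = (19/14, -5/14)
4. A lies on line ZL with ZA:AL = 4:(-5) ⇒ A = (-3/7, 10/7)
2·[UAJ] = 95/21, 2·[JWH] = -2
[UAJ]:[JWH] = 95/21:-2 = -95/42

[UAJ]:[JWH] = -95/42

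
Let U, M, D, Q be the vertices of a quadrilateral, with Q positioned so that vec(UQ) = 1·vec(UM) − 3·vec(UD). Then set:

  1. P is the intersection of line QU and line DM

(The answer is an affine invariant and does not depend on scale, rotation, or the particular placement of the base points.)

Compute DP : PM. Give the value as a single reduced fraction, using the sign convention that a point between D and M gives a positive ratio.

Set U = (0, 0), M = (1, 0), D = (0, 1), Q = (1, -3); any affine frame gives the same invariant.
1. P is the intersection of line QU and line DM ⇒ P = (-1/2, 3/2)
P = D + t·(M−D) with t = -1/2, so DP:PM = t:(1−t) = -1/2:3/2

DP:PM = -1/3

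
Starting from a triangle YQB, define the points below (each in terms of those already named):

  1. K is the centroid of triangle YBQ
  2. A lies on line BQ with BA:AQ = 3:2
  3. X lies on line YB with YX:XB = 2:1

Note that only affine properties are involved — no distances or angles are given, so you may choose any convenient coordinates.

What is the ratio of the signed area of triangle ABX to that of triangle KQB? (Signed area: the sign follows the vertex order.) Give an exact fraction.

Work in coordinates with Y = (0, 0), Q = (1, 0), B = (0, 1).
1. K is the centroid of triangle YBQ ⇒ K = (1/3, 1/3)
2. A lies on line BQ with BA:AQ = 3:2 ⇒ A = (3/5, 2/5)
3. X lies on line YB with YX:XB = 2:1 ⇒ X = (0, 2/3)
2·[ABX] = 1/5, 2·[KQB] = 1/3
[ABX]:[KQB] = 1/5:1/3 = 3/5

[ABX]:[KQB] = 3/5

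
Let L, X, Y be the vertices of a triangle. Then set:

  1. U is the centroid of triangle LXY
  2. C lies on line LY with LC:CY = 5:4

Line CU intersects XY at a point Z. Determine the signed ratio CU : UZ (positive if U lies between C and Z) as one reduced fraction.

Choose coordinates L = (0, 0), X = (1, 0), Y = (0, 1).
1. U is the centroid of triangle LXY ⇒ U = (1/3, 1/3)
2. C lies on line LY with LC:CY = 5:4 ⇒ C = (0, 5/9)
line CU meets XY at Z = (4/3, -1/3)
U = C + t·(Z−C) with t = 1/4, so CU:UZ = 1/4:3/4

CU:UZ = 1/3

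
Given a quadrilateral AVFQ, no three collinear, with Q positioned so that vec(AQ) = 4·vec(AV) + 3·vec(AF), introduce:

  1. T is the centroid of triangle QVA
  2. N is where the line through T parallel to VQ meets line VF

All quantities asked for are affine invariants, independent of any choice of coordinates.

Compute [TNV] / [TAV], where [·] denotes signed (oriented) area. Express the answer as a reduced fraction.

[TNV]:[TAV] = 5/18

Choose coordinates A = (0, 0), V = (1, 0), F = (0, 1), Q = (4, 3).
1. T is the centroid of triangle QVA ⇒ T = (5/3, 1)
2. N is where the line through T parallel to VQ meets line VF ⇒ N = (5/6, 1/6)
2·[TNV] = 5/18, 2·[TAV] = 1
[TNV]:[TAV] = 5/18:1 = 5/18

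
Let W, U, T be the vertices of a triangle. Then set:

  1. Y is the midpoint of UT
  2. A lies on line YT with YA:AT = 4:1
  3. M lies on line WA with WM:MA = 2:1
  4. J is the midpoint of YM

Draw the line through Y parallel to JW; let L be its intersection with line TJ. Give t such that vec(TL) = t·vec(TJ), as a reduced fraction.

t = 25/17

Work in coordinates with W = (0, 0), U = (1, 0), T = (0, 1).
1. Y is the midpoint of UT ⇒ Y = (1/2, 1/2)
2. A lies on line YT with YA:AT = 4:1 ⇒ A = (1/10, 9/10)
3. M lies on line WA with WM:MA = 2:1 ⇒ M = (1/15, 3/5)
4. J is the midpoint of YM ⇒ J = (17/60, 11/20)
through Y parallel to JW: direction (-17/60, -11/20); meets TJ at L = (5/12, 23/68)
L = T + t·(J−T) with t = 25/17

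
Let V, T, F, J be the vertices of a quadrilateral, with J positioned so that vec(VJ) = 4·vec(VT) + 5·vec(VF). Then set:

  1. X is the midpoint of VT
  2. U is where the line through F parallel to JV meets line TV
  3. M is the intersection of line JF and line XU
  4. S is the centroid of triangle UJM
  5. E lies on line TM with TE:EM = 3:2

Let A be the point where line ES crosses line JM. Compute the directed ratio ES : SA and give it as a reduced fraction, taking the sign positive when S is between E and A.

ES:SA = 11

Work in coordinates with V = (0, 0), T = (1, 0), F = (0, 1), J = (4, 5).
1. X is the midpoint of VT ⇒ X = (1/2, 0)
2. U is where the line through F parallel to JV meets line TV ⇒ U = (-4/5, 0)
3. M is the intersection of line JF and line XU ⇒ M = (-1, 0)
4. S is the centroid of triangle UJM ⇒ S = (11/15, 5/3)
5. E lies on line TM with TE:EM = 3:2 ⇒ E = (-1/5, 0)
line ES meets JM at A = (9/11, 20/11)
S = E + t·(A−E) with t = 11/12, so ES:SA = 11/12:1/12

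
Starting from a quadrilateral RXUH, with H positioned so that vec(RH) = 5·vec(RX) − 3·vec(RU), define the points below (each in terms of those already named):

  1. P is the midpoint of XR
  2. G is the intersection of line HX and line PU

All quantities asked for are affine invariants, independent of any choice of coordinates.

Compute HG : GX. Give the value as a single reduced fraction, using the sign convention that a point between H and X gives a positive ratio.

HG:GX = -6

Assign R = (0, 0), X = (1, 0), U = (0, 1), H = (5, -3) — the answer is frame-independent, so this choice is without loss of generality.
1. P is the midpoint of XR ⇒ P = (1/2, 0)
2. G is the intersection of line HX and line PU ⇒ G = (1/5, 3/5)
G = H + t·(X−H) with t = 6/5, so HG:GX = t:(1−t) = 6/5:-1/5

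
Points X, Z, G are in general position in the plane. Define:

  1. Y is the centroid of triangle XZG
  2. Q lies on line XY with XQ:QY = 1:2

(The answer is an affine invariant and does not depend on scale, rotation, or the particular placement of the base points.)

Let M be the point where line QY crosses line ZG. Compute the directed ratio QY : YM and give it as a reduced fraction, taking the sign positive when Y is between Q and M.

QY:YM = 4/3

Choose coordinates X = (0, 0), Z = (1, 0), G = (0, 1).
1. Y is the centroid of triangle XZG ⇒ Y = (1/3, 1/3)
2. Q lies on line XY with XQ:QY = 1:2 ⇒ Q = (1/9, 1/9)
line QY meets ZG at M = (1/2, 1/2)
Y = Q + t·(M−Q) with t = 4/7, so QY:YM = 4/7:3/7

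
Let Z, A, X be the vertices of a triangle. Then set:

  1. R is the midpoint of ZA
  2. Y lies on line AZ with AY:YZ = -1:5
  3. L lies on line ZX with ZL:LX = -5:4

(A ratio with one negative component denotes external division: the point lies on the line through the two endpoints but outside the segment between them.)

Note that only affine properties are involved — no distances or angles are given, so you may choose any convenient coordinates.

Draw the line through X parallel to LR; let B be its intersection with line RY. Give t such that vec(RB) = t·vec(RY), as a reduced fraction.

Choose coordinates Z = (0, 0), A = (1, 0), X = (0, 1).
1. R is the midpoint of ZA ⇒ R = (1/2, 0)
2. Y lies on line AZ with AY:YZ = -1:5 ⇒ Y = (5/4, 0)
3. L lies on line ZX with ZL:LX = -5:4 ⇒ L = (0, 5)
through X parallel to LR: direction (1/2, -5); meets RY at B = (1/10, 0)
B = R + t·(Y−R) with t = -8/15

t = -8/15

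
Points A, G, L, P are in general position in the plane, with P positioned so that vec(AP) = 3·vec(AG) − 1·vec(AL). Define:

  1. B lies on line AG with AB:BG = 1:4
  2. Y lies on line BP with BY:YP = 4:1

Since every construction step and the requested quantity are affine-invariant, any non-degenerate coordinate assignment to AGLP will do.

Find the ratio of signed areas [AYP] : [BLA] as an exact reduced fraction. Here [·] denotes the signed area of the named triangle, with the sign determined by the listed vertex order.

Set A = (0, 0), G = (1, 0), L = (0, 1), P = (3, -1); any affine frame gives the same invariant.
1. B lies on line AG with AB:BG = 1:4 ⇒ B = (1/5, 0)
2. Y lies on line BP with BY:YP = 4:1 ⇒ Y = (61/25, -4/5)
2·[AYP] = -1/25, 2·[BLA] = 1/5
[AYP]:[BLA] = -1/25:1/5 = -1/5

[AYP]:[BLA] = -1/5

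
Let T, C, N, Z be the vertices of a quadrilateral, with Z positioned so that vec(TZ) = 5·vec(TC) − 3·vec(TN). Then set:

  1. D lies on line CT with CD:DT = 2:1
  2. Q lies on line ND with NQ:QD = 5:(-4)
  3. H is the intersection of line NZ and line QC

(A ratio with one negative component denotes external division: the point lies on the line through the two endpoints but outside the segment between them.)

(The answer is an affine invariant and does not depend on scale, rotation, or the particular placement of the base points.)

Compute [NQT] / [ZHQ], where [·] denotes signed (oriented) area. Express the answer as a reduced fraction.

[NQT]:[ZHQ] = -26/231

Assign T = (0, 0), C = (1, 0), N = (0, 1), Z = (5, -3) — the answer is frame-independent, so this choice is without loss of generality.
1. D lies on line CT with CD:DT = 2:1 ⇒ D = (1/3, 0)
2. Q lies on line ND with NQ:QD = 5:(-4) ⇒ Q = (5/3, -4)
3. H is the intersection of line NZ and line QC ⇒ H = (25/26, 3/13)
2·[NQT] = -5/3, 2·[ZHQ] = 385/26
[NQT]:[ZHQ] = -5/3:385/26 = -26/231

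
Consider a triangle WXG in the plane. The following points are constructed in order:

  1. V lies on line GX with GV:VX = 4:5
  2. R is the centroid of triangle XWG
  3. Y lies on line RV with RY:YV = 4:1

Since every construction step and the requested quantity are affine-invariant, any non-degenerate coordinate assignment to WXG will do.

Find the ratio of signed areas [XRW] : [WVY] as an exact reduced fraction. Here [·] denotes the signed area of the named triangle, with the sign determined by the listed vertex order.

[XRW]:[WVY] = -45

Set W = (0, 0), X = (1, 0), G = (0, 1); any affine frame gives the same invariant.
1. V lies on line GX with GV:VX = 4:5 ⇒ V = (4/9, 5/9)
2. R is the centroid of triangle XWG ⇒ R = (1/3, 1/3)
3. Y lies on line RV with RY:YV = 4:1 ⇒ Y = (19/45, 23/45)
2·[XRW] = 1/3, 2·[WVY] = -1/135
[XRW]:[WVY] = 1/3:-1/135 = -45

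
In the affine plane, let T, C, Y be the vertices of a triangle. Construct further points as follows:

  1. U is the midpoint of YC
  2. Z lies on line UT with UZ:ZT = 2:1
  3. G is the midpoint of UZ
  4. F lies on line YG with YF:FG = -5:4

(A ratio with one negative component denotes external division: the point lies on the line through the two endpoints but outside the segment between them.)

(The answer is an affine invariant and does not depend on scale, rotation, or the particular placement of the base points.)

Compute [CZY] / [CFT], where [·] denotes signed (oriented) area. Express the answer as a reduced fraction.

Assign T = (0, 0), C = (1, 0), Y = (0, 1) — the answer is frame-independent, so this choice is without loss of generality.
1. U is the midpoint of YC ⇒ U = (1/2, 1/2)
2. Z lies on line UT with UZ:ZT = 2:1 ⇒ Z = (1/6, 1/6)
3. G is the midpoint of UZ ⇒ G = (1/3, 1/3)
4. F lies on line YG with YF:FG = -5:4 ⇒ F = (5/3, -7/3)
2·[CZY] = -2/3, 2·[CFT] = -7/3
[CZY]:[CFT] = -2/3:-7/3 = 2/7

[CZY]:[CFT] = 2/7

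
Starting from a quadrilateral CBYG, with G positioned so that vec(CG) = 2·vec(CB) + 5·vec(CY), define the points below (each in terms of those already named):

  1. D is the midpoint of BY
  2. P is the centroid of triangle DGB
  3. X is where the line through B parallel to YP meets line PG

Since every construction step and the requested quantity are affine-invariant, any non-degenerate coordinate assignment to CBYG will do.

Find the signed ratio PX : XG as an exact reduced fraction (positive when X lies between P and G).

PX:XG = -2/5

Choose coordinates C = (0, 0), B = (1, 0), Y = (0, 1), G = (2, 5).
1. D is the midpoint of BY ⇒ D = (1/2, 1/2)
2. P is the centroid of triangle DGB ⇒ P = (7/6, 11/6)
3. X is where the line through B parallel to YP meets line PG ⇒ X = (11/18, -5/18)
X = P + t·(G−P) with t = -2/3, so PX:XG = t:(1−t) = -2/3:5/3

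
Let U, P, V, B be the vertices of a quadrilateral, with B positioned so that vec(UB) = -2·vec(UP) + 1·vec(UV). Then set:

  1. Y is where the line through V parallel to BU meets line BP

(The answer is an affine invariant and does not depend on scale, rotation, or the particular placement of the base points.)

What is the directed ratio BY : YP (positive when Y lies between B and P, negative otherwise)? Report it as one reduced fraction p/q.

Work in coordinates with U = (0, 0), P = (1, 0), V = (0, 1), B = (-2, 1).
1. Y is where the line through V parallel to BU meets line BP ⇒ Y = (4, -1)
Y = B + t·(P−B) with t = 2, so BY:YP = t:(1−t) = 2:-1

BY:YP = -2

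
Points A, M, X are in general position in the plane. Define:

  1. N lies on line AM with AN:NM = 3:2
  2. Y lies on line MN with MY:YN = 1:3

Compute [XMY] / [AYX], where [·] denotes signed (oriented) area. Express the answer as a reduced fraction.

[XMY]:[AYX] = -1/9

Set A = (0, 0), M = (1, 0), X = (0, 1); any affine frame gives the same invariant.
1. N lies on line AM with AN:NM = 3:2 ⇒ N = (3/5, 0)
2. Y lies on line MN with MY:YN = 1:3 ⇒ Y = (9/10, 0)
2·[XMY] = -1/10, 2·[AYX] = 9/10
[XMY]:[AYX] = -1/10:9/10 = -1/9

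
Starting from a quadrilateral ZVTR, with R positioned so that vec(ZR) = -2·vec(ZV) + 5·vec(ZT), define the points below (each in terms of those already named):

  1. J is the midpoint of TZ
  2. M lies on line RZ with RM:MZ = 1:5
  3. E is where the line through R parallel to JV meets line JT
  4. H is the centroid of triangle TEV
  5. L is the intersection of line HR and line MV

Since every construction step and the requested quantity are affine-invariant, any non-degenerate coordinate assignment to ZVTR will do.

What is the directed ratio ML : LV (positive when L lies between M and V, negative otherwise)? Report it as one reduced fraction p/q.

Choose coordinates Z = (0, 0), V = (1, 0), T = (0, 1), R = (-2, 5).
1. J is the midpoint of TZ ⇒ J = (0, 1/2)
2. M lies on line RZ with RM:MZ = 1:5 ⇒ M = (-5/3, 25/6)
3. E is where the line through R parallel to JV meets line JT ⇒ E = (0, 4)
4. H is the centroid of triangle TEV ⇒ H = (1/3, 5/3)
5. L is the intersection of line HR and line MV ⇒ L = (-13/3, 25/3)
L = M + t·(V−M) with t = -1, so ML:LV = t:(1−t) = -1:2

ML:LV = -1/2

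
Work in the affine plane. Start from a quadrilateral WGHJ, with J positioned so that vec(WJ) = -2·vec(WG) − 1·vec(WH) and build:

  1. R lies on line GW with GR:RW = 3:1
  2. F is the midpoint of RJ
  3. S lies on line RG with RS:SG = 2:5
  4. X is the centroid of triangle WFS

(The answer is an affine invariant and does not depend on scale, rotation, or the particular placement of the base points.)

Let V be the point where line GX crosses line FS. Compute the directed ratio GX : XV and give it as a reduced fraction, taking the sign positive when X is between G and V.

GX:XV = -58/13

Choose coordinates W = (0, 0), G = (1, 0), H = (0, 1), J = (-2, -1).
1. R lies on line GW with GR:RW = 3:1 ⇒ R = (1/4, 0)
2. F is the midpoint of RJ ⇒ F = (-7/8, -1/2)
3. S lies on line RG with RS:SG = 2:5 ⇒ S = (13/28, 0)
4. X is the centroid of triangle WFS ⇒ X = (-23/168, -1/6)
line GX meets FS at V = (383/3248, -15/116)
X = G + t·(V−G) with t = 58/45, so GX:XV = 58/45:-13/45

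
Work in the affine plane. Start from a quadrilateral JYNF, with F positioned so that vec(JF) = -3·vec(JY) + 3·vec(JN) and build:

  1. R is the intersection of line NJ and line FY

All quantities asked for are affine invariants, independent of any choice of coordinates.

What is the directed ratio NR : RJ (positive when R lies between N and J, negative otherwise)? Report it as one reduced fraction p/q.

NR:RJ = 1/3

Choose coordinates J = (0, 0), Y = (1, 0), N = (0, 1), F = (-3, 3).
1. R is the intersection of line NJ and line FY ⇒ R = (0, 3/4)
R = N + t·(J−N) with t = 1/4, so NR:RJ = t:(1−t) = 1/4:3/4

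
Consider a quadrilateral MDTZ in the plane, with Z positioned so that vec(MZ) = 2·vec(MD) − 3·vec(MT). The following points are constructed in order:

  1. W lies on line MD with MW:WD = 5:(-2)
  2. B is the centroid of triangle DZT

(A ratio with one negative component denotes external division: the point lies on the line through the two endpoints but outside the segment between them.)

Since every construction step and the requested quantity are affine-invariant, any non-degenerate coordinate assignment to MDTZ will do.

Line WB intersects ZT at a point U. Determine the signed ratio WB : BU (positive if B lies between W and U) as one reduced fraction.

Assign M = (0, 0), D = (1, 0), T = (0, 1), Z = (2, -3) — the answer is frame-independent, so this choice is without loss of generality.
1. W lies on line MD with MW:WD = 5:(-2) ⇒ W = (5/3, 0)
2. B is the centroid of triangle DZT ⇒ B = (1, -2/3)
line WB meets ZT at U = (8/9, -7/9)
B = W + t·(U−W) with t = 6/7, so WB:BU = 6/7:1/7

WB:BU = 6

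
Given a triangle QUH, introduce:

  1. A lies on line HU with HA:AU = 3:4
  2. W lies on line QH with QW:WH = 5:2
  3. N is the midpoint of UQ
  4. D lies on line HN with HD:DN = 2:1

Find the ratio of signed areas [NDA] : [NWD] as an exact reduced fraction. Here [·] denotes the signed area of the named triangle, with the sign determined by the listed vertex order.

[NDA]:[NWD] = 3/2

Set Q = (0, 0), U = (1, 0), H = (0, 1); any affine frame gives the same invariant.
1. A lies on line HU with HA:AU = 3:4 ⇒ A = (3/7, 4/7)
2. W lies on line QH with QW:WH = 5:2 ⇒ W = (0, 5/7)
3. N is the midpoint of UQ ⇒ N = (1/2, 0)
4. D lies on line HN with HD:DN = 2:1 ⇒ D = (1/3, 1/3)
2·[NDA] = -1/14, 2·[NWD] = -1/21
[NDA]:[NWD] = -1/14:-1/21 = 3/2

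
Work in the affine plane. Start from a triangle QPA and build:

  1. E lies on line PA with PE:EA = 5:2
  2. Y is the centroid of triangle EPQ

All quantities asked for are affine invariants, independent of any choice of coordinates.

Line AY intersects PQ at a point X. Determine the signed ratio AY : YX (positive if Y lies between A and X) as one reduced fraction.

Choose coordinates Q = (0, 0), P = (1, 0), A = (0, 1).
1. E lies on line PA with PE:EA = 5:2 ⇒ E = (2/7, 5/7)
2. Y is the centroid of triangle EPQ ⇒ Y = (3/7, 5/21)
line AY meets PQ at X = (9/16, 0)
Y = A + t·(X−A) with t = 16/21, so AY:YX = 16/21:5/21

AY:YX = 16/5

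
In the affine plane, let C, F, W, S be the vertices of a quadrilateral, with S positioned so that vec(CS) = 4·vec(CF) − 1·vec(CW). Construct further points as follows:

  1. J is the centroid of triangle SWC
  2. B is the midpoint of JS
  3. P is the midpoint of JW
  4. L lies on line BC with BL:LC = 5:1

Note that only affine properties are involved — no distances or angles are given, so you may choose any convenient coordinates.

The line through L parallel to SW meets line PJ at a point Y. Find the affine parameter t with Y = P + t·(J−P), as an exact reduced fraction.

Set C = (0, 0), F = (1, 0), W = (0, 1), S = (4, -1); any affine frame gives the same invariant.
1. J is the centroid of triangle SWC ⇒ J = (4/3, 0)
2. B is the midpoint of JS ⇒ B = (8/3, -1/2)
3. P is the midpoint of JW ⇒ P = (2/3, 1/2)
4. L lies on line BC with BL:LC = 5:1 ⇒ L = (4/9, -1/12)
through L parallel to SW: direction (-4, 2); meets PJ at Y = (31/9, -19/12)
Y = P + t·(J−P) with t = 25/6

t = 25/6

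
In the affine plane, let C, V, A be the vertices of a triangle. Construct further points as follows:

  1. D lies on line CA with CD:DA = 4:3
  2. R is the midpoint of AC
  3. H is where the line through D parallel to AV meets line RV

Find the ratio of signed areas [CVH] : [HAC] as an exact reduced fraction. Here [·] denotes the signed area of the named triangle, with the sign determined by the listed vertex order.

Work in coordinates with C = (0, 0), V = (1, 0), A = (0, 1).
1. D lies on line CA with CD:DA = 4:3 ⇒ D = (0, 4/7)
2. R is the midpoint of AC ⇒ R = (0, 1/2)
3. H is where the line through D parallel to AV meets line RV ⇒ H = (1/7, 3/7)
2·[CVH] = 3/7, 2·[HAC] = 1/7
[CVH]:[HAC] = 3/7:1/7 = 3

[CVH]:[HAC] = 3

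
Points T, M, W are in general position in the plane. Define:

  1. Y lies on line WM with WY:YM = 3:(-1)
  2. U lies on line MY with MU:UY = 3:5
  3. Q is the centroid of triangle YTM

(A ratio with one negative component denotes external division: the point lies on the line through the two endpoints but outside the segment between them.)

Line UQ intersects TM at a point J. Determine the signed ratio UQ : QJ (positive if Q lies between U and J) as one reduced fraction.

UQ:QJ = 1/8

Set T = (0, 0), M = (1, 0), W = (0, 1); any affine frame gives the same invariant.
1. Y lies on line WM with WY:YM = 3:(-1) ⇒ Y = (3/2, -1/2)
2. U lies on line MY with MU:UY = 3:5 ⇒ U = (19/16, -3/16)
3. Q is the centroid of triangle YTM ⇒ Q = (5/6, -1/6)
line UQ meets TM at J = (-2, 0)
Q = U + t·(J−U) with t = 1/9, so UQ:QJ = 1/9:8/9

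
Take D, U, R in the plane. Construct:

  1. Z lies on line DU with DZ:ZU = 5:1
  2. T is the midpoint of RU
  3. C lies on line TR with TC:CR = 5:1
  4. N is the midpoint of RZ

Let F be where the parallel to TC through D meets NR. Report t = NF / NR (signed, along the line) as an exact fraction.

t = -11

Choose coordinates D = (0, 0), U = (1, 0), R = (0, 1).
1. Z lies on line DU with DZ:ZU = 5:1 ⇒ Z = (5/6, 0)
2. T is the midpoint of RU ⇒ T = (1/2, 1/2)
3. C lies on line TR with TC:CR = 5:1 ⇒ C = (1/12, 11/12)
4. N is the midpoint of RZ ⇒ N = (5/12, 1/2)
through D parallel to TC: direction (-5/12, 5/12); meets NR at F = (5, -5)
F = N + t·(R−N) with t = -11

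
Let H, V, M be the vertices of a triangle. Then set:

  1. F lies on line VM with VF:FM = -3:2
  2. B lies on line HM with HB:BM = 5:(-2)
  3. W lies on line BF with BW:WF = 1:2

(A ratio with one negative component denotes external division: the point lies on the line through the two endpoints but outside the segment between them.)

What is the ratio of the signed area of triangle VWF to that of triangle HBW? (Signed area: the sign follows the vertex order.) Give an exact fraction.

[VWF]:[HBW] = 6/5

Assign H = (0, 0), V = (1, 0), M = (0, 1) — the answer is frame-independent, so this choice is without loss of generality.
1. F lies on line VM with VF:FM = -3:2 ⇒ F = (-2, 3)
2. B lies on line HM with HB:BM = 5:(-2) ⇒ B = (0, 5/3)
3. W lies on line BF with BW:WF = 1:2 ⇒ W = (-2/3, 19/9)
2·[VWF] = 4/3, 2·[HBW] = 10/9
[VWF]:[HBW] = 4/3:10/9 = 6/5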